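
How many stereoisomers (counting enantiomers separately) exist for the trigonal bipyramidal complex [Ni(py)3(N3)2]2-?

Systematic placement gives 3 geometric isomers: N3 both axial; N3 one axial, one equatorial; N3 both equatorial.
Each arrangement has an internal mirror plane or centre of symmetry, so none is chiral.

3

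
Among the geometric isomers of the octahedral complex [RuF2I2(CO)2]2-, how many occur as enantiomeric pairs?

The distinct arrangements are (5 in all): F trans, I trans, CO trans; F cis, I cis, CO trans; F cis, I trans, CO cis; F cis, I cis, CO cis (chiral); F trans, I cis, CO cis.
One of these lacks any improper symmetry element and so occurs as an enantiomeric pair, giving 5 + 1 = 6 stereoisomers in total.

1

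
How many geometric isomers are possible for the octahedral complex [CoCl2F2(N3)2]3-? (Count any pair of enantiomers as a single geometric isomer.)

There are 5 geometric isomers: Cl trans, F trans, N3 trans; Cl trans, F cis, N3 cis; Cl cis, F cis, N3 trans; Cl cis, F cis, N3 cis (chiral); Cl cis, F trans, N3 cis.

5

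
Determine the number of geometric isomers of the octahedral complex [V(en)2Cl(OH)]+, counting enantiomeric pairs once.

In an octahedral complex each vertex has one trans partner and four cis neighbours.
Each en is bidentate and must span two cis positions.
There are 2 geometric isomers: Cl and OH mutually trans; Cl and OH mutually cis (chiral).

2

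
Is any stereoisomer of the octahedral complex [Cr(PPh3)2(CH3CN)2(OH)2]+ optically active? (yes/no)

An octahedron has six vertices in three trans pairs; every non-trans pair is cis.
Working through the distinct placements yields 5 geometric isomers: PPh3 trans, CH3CN trans, OH trans; PPh3 cis, CH3CN trans, OH cis; PPh3 trans, CH3CN cis, OH cis; PPh3 cis, CH3CN cis, OH cis (chiral); PPh3 cis, CH3CN cis, OH trans.
One of these lacks any improper symmetry element and so occurs as an enantiomeric pair, giving 5 + 1 = 6 stereoisomers in total.

yes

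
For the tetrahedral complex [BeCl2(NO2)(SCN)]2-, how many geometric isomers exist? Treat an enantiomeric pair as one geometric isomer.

In a tetrahedral complex all four positions are equivalent and every pair of ligands is adjacent — there is no cis/trans distinction.
Only one geometric arrangement is possible.

1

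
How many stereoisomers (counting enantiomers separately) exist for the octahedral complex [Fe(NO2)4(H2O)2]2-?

The six octahedral sites form three mutually perpendicular trans pairs.
Systematic placement gives 2 geometric isomers: H2O trans; H2O cis.
Each arrangement has an internal mirror plane or centre of symmetry, so none is chiral.

2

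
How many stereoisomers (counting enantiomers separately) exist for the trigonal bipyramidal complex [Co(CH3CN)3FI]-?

There are 4 geometric isomers: F equatorial, I equatorial; F axial, I equatorial; F equatorial, I axial; F axial, I axial.
Each arrangement has an internal mirror plane or centre of symmetry, so none is chiral.

4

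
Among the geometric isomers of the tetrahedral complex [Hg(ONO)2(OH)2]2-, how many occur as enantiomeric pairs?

In a tetrahedral complex all four positions are equivalent and every pair of ligands is adjacent — there is no cis/trans distinction.
Only one geometric arrangement is possible.

0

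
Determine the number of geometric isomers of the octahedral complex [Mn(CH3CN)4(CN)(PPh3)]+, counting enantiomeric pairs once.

2

In an octahedral complex each vertex has one trans partner and four cis neighbours.
Working through the distinct placements yields 2 geometric isomers: CN and PPh3 mutually trans; CN and PPh3 mutually cis.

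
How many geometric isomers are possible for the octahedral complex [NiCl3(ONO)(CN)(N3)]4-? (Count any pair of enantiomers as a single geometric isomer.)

In an octahedral complex each vertex has one trans partner and four cis neighbours.
The distinct arrangements are (4 in all): Cl mer (3 arrangements); Cl fac (chiral).

4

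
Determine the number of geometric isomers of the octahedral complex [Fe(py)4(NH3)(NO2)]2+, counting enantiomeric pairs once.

2

The six octahedral sites form three mutually perpendicular trans pairs.
The distinct arrangements are (2 in all): NH3 and NO2 mutually trans; NH3 and NO2 mutually cis.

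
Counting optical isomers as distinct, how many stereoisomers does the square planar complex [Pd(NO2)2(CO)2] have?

2

In a square planar complex each vertex has one trans partner and two cis neighbours.
There are 2 geometric isomers: NO2 cis; NO2 trans.
Each arrangement has an internal mirror plane or centre of symmetry, so none is chiral.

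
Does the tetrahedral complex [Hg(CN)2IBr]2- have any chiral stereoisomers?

no

In a tetrahedral complex all four positions are equivalent and every pair of ligands is adjacent — there is no cis/trans distinction.
Only one geometric arrangement is possible.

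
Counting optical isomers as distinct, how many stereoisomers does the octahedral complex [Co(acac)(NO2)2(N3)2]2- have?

4

In an octahedral complex each vertex has one trans partner and four cis neighbours.
Each acac is bidentate and must span two cis positions.
The distinct arrangements are (3 in all): NO2 cis, N3 trans; NO2 cis, N3 cis (chiral); NO2 trans, N3 cis.
One of these lacks any improper symmetry element and so occurs as an enantiomeric pair, giving 3 + 1 = 4 stereoisomers in total.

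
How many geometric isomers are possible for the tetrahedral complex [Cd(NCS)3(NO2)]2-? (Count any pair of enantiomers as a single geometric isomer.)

Only one geometric arrangement is possible.

1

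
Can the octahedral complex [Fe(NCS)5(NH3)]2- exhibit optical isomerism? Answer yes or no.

no

Only one geometric arrangement is possible.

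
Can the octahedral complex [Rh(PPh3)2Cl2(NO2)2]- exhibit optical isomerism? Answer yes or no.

yes

An octahedron has six vertices in three trans pairs; every non-trans pair is cis.
There are 5 geometric isomers: PPh3 trans, Cl trans, NO2 trans; PPh3 cis, Cl trans, NO2 cis; PPh3 trans, Cl cis, NO2 cis; PPh3 cis, Cl cis, NO2 cis (chiral); PPh3 cis, Cl cis, NO2 trans.
One of these lacks any improper symmetry element and so occurs as an enantiomeric pair, giving 5 + 1 = 6 stereoisomers in total.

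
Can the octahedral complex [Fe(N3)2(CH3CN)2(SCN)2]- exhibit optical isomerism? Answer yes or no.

An octahedron has six vertices in three trans pairs; every non-trans pair is cis.
Systematic placement gives 5 geometric isomers: N3 trans, CH3CN trans, SCN trans; N3 cis, CH3CN trans, SCN cis; N3 cis, CH3CN cis, SCN trans; N3 cis, CH3CN cis, SCN cis (chiral); N3 trans, CH3CN cis, SCN cis.
One of these lacks any improper symmetry element and so occurs as an enantiomeric pair, giving 5 + 1 = 6 stereoisomers in total.

yes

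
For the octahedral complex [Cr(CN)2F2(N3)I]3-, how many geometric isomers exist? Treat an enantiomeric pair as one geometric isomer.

6

There are 6 geometric isomers: CN trans, F trans; CN trans, F cis; CN cis, F cis (3 arrangements, 2 chiral); CN cis, F trans.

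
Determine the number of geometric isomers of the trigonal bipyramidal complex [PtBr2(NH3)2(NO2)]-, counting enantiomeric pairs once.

In a trigonal bipyramid the two axial positions differ from the three equatorial ones.
Placing the ligands in turn and identifying arrangements related by rotation or reflection leaves 5 distinct geometric isomers.

5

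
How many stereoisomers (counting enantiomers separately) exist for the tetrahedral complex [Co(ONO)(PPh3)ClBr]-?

2

Only one geometric arrangement is possible; it has no improper symmetry element, so it exists as a pair of enantiomers (2 stereoisomers).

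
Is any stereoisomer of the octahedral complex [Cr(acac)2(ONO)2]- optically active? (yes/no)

In an octahedral complex each vertex has one trans partner and four cis neighbours.
Each acac is bidentate and must span two cis positions.
The distinct arrangements are (2 in all): ONO trans; ONO cis (chiral).
One of these lacks any improper symmetry element and so occurs as an enantiomeric pair, giving 2 + 1 = 3 stereoisomers in total.

yes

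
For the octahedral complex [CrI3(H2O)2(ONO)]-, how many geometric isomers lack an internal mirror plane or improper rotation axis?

0

An octahedron has six vertices in three trans pairs; every non-trans pair is cis.
Systematic placement gives 3 geometric isomers: I mer, H2O trans; I fac, H2O cis; I mer, H2O cis.
Each arrangement has an internal mirror plane or centre of symmetry, so none is chiral.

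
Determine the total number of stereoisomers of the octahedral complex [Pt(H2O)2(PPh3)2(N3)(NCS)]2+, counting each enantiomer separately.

An octahedron has six vertices in three trans pairs; every non-trans pair is cis.
The distinct arrangements are (6 in all): H2O trans, PPh3 trans; H2O trans, PPh3 cis; H2O cis, PPh3 trans; H2O cis, PPh3 cis (3 arrangements, 2 chiral).
Of these, 2 lack any improper symmetry element and so occur as enantiomeric pairs, giving 6 + 2 = 8 stereoisomers in total.

8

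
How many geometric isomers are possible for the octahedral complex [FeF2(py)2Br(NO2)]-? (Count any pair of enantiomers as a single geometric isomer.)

An octahedron has six vertices in three trans pairs; every non-trans pair is cis.
The distinct arrangements are (6 in all): F cis, py trans; F cis, py cis (3 arrangements, 2 chiral); F trans, py trans; F trans, py cis.

6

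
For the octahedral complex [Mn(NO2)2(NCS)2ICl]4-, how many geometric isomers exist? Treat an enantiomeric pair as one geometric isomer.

6

In an octahedral complex each vertex has one trans partner and four cis neighbours.
The distinct arrangements are (6 in all): NO2 trans, NCS trans; NO2 cis, NCS cis (3 arrangements, 2 chiral); NO2 trans, NCS cis; NO2 cis, NCS trans.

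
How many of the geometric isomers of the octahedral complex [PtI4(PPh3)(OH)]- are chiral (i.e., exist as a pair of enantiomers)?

0

In an octahedral complex each vertex has one trans partner and four cis neighbours.
Working through the distinct placements yields 2 geometric isomers: PPh3 and OH mutually trans; PPh3 and OH mutually cis.
Each arrangement has an internal mirror plane or centre of symmetry, so none is chiral.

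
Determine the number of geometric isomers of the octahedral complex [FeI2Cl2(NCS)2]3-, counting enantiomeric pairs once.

5

The six octahedral sites form three mutually perpendicular trans pairs.
There are 5 geometric isomers: I trans, Cl trans, NCS trans; I cis, Cl trans, NCS cis; I cis, Cl cis, NCS trans; I cis, Cl cis, NCS cis (chiral); I trans, Cl cis, NCS cis.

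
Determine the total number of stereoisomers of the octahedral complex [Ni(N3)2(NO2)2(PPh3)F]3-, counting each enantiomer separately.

An octahedron has six vertices in three trans pairs; every non-trans pair is cis.
There are 6 geometric isomers: N3 cis, NO2 cis (3 arrangements, 2 chiral); N3 cis, NO2 trans; N3 trans, NO2 cis; N3 trans, NO2 trans.
Of these, 2 lack any improper symmetry element and so occur as enantiomeric pairs, giving 6 + 2 = 8 stereoisomers in total.

8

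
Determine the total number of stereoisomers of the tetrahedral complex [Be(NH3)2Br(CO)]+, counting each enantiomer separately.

All four vertices of a tetrahedron are equivalent and mutually adjacent, so cis/trans isomerism cannot arise.
Only one geometric arrangement is possible.

1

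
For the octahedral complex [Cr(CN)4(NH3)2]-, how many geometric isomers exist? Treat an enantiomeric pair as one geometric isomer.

In an octahedral complex each vertex has one trans partner and four cis neighbours.
Working through the distinct placements yields 2 geometric isomers: NH3 trans; NH3 cis.

2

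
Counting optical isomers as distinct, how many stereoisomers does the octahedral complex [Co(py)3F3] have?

An octahedron has six vertices in three trans pairs; every non-trans pair is cis.
The distinct arrangements are (2 in all): py mer; py fac.
Each arrangement has an internal mirror plane or centre of symmetry, so none is chiral.

2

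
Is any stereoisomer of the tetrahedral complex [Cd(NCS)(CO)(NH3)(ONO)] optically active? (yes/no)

yes

Only one geometric arrangement is possible; it has no improper symmetry element, so it exists as a pair of enantiomers (2 stereoisomers).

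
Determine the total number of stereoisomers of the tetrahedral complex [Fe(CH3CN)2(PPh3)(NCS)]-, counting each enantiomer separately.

1

In a tetrahedral complex all four positions are equivalent and every pair of ligands is adjacent — there is no cis/trans distinction.
Only one geometric arrangement is possible.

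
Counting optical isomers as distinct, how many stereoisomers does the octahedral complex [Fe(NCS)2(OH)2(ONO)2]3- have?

6

An octahedron has six vertices in three trans pairs; every non-trans pair is cis.
There are 5 geometric isomers: NCS trans, OH trans, ONO trans; NCS trans, OH cis, ONO cis; NCS cis, OH cis, ONO trans; NCS cis, OH cis, ONO cis (chiral); NCS cis, OH trans, ONO cis.
One of these lacks any improper symmetry element and so occurs as an enantiomeric pair, giving 5 + 1 = 6 stereoisomers in total.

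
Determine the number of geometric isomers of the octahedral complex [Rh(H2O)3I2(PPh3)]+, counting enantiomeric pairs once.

3

The distinct arrangements are (3 in all): H2O mer, I cis; H2O mer, I trans; H2O fac, I cis.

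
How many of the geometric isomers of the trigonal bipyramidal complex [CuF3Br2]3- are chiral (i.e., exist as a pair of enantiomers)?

A trigonal bipyramid has two axial and three equatorial sites, which are chemically inequivalent.
There are 3 geometric isomers: Br both axial; Br one axial, one equatorial; Br both equatorial.
Each arrangement has an internal mirror plane or centre of symmetry, so none is chiral.

0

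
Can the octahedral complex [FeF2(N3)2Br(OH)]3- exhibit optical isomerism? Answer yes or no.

The six octahedral sites form three mutually perpendicular trans pairs.
The distinct arrangements are (6 in all): F cis, N3 cis (3 arrangements, 2 chiral); F cis, N3 trans; F trans, N3 cis; F trans, N3 trans.
Of these, 2 lack any improper symmetry element and so occur as enantiomeric pairs, giving 6 + 2 = 8 stereoisomers in total.

yes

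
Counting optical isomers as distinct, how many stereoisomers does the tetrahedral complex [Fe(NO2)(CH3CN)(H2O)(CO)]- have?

2

In a tetrahedral complex all four positions are equivalent and every pair of ligands is adjacent — there is no cis/trans distinction.
Only one geometric arrangement is possible; it has no improper symmetry element, so it exists as a pair of enantiomers (2 stereoisomers).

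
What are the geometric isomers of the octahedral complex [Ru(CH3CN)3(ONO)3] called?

fac and mer

An octahedron has six vertices in three trans pairs; every non-trans pair is cis.
The distinct arrangements are (2 in all): CH3CN mer; CH3CN fac.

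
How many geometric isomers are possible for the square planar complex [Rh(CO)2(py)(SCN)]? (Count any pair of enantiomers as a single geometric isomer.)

The distinct arrangements are (2 in all): CO cis; CO trans.

2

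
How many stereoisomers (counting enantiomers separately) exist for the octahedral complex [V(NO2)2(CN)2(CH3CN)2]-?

In an octahedral complex each vertex has one trans partner and four cis neighbours.
The distinct arrangements are (5 in all): NO2 trans, CN trans, CH3CN trans; NO2 cis, CN cis, CH3CN trans; NO2 trans, CN cis, CH3CN cis; NO2 cis, CN cis, CH3CN cis (chiral); NO2 cis, CN trans, CH3CN cis.
One of these lacks any improper symmetry element and so occurs as an enantiomeric pair, giving 5 + 1 = 6 stereoisomers in total.

6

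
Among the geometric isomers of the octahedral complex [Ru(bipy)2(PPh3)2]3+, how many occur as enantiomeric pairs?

1

An octahedron has six vertices in three trans pairs; every non-trans pair is cis.
Each bipy is bidentate and must span two cis positions.
Systematic placement gives 2 geometric isomers: PPh3 trans; PPh3 cis (chiral).
One of these lacks any improper symmetry element and so occurs as an enantiomeric pair, giving 2 + 1 = 3 stereoisomers in total.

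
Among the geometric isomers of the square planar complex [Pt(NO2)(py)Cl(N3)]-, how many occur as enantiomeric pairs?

0

A square has two trans pairs of vertices; adjacent vertices are cis.
The distinct arrangements are (3 in all): (Cl/NO2 trans, N3/py trans); (Cl/py trans, N3/NO2 trans); (Cl/N3 trans, NO2/py trans).
Each arrangement has an internal mirror plane or centre of symmetry, so none is chiral.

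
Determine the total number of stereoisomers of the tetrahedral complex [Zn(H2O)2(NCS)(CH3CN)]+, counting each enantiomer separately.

Only one geometric arrangement is possible.

1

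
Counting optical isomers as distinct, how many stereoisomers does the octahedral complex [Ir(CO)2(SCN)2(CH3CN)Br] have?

8

There are 6 geometric isomers: CO trans, SCN trans; CO cis, SCN cis (3 arrangements, 2 chiral); CO cis, SCN trans; CO trans, SCN cis.
Of these, 2 lack any improper symmetry element and so occur as enantiomeric pairs, giving 6 + 2 = 8 stereoisomers in total.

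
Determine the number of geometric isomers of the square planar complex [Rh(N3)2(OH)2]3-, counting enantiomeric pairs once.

A square has two trans pairs of vertices; adjacent vertices are cis.
There are 2 geometric isomers: N3 cis; N3 trans.

2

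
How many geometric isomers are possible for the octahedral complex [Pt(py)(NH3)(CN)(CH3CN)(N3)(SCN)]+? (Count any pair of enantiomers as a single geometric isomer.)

The six octahedral sites form three mutually perpendicular trans pairs.
Systematic enumeration (placing each ligand type in turn and discarding arrangements equivalent by rotation or reflection) gives 15 geometric isomers.

15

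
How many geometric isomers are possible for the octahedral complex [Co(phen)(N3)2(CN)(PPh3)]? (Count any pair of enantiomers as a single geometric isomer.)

4

An octahedron has six vertices in three trans pairs; every non-trans pair is cis.
Each phen is bidentate and must span two cis positions.
The distinct arrangements are (4 in all): N3 cis (3 arrangements, 2 chiral); N3 trans.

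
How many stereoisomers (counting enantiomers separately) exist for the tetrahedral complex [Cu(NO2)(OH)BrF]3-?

2

In a tetrahedral complex all four positions are equivalent and every pair of ligands is adjacent — there is no cis/trans distinction.
Only one geometric arrangement is possible; it has no improper symmetry element, so it exists as a pair of enantiomers (2 stereoisomers).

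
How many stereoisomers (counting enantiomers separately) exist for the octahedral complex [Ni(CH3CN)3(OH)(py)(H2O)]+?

5

In an octahedral complex each vertex has one trans partner and four cis neighbours.
Working through the distinct placements yields 4 geometric isomers: CH3CN mer (3 arrangements); CH3CN fac (chiral).
One of these lacks any improper symmetry element and so occurs as an enantiomeric pair, giving 4 + 1 = 5 stereoisomers in total.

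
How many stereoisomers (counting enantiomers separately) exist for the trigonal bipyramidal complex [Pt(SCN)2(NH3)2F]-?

6

In a trigonal bipyramid the two axial positions differ from the three equatorial ones.
Systematic enumeration (placing each ligand type in turn and discarding arrangements equivalent by rotation or reflection) gives 5 geometric isomers.
One of these lacks any improper symmetry element and so occurs as an enantiomeric pair, giving 5 + 1 = 6 stereoisomers in total.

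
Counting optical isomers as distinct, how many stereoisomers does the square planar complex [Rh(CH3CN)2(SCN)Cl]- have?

2

A square has two trans pairs of vertices; adjacent vertices are cis.
There are 2 geometric isomers: CH3CN cis; CH3CN trans.
Each arrangement has an internal mirror plane or centre of symmetry, so none is chiral.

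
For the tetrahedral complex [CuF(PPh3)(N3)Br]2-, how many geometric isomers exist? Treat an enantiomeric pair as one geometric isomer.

Only one geometric arrangement is possible; it has no improper symmetry element, so it exists as a pair of enantiomers (2 stereoisomers).

1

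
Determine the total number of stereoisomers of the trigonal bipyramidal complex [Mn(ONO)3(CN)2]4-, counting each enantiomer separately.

There are 3 geometric isomers: CN both axial; CN one axial, one equatorial; CN both equatorial.
Each arrangement has an internal mirror plane or centre of symmetry, so none is chiral.

3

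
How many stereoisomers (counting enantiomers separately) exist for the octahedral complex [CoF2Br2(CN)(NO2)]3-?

8

In an octahedral complex each vertex has one trans partner and four cis neighbours.
Working through the distinct placements yields 6 geometric isomers: F cis, Br trans; F trans, Br trans; F cis, Br cis (3 arrangements, 2 chiral); F trans, Br cis.
Of these, 2 lack any improper symmetry element and so occur as enantiomeric pairs, giving 6 + 2 = 8 stereoisomers in total.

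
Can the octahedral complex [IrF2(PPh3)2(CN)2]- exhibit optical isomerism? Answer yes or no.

yes

The six octahedral sites form three mutually perpendicular trans pairs.
There are 5 geometric isomers: F trans, PPh3 trans, CN trans; F cis, PPh3 cis, CN trans; F cis, PPh3 trans, CN cis; F cis, PPh3 cis, CN cis (chiral); F trans, PPh3 cis, CN cis.
One of these lacks any improper symmetry element and so occurs as an enantiomeric pair, giving 5 + 1 = 6 stereoisomers in total.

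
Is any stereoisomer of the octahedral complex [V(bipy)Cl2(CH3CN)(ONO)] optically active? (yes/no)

Each bipy is bidentate and must span two cis positions.
Working through the distinct placements yields 4 geometric isomers: Cl cis (3 arrangements, 2 chiral); Cl trans.
Of these, 2 lack any improper symmetry element and so occur as enantiomeric pairs, giving 4 + 2 = 6 stereoisomers in total.

yes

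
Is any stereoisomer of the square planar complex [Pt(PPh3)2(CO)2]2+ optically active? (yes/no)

In a square planar complex each vertex has one trans partner and two cis neighbours.
There are 2 geometric isomers: PPh3 cis; PPh3 trans.
Each arrangement has an internal mirror plane or centre of symmetry, so none is chiral.

no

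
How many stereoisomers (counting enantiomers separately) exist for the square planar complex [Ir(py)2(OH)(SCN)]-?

Working through the distinct placements yields 2 geometric isomers: py cis; py trans.
Each arrangement has an internal mirror plane or centre of symmetry, so none is chiral.

2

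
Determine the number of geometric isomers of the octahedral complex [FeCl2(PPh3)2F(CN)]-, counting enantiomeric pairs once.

6

The six octahedral sites form three mutually perpendicular trans pairs.
There are 6 geometric isomers: Cl cis, PPh3 trans; Cl cis, PPh3 cis (3 arrangements, 2 chiral); Cl trans, PPh3 trans; Cl trans, PPh3 cis.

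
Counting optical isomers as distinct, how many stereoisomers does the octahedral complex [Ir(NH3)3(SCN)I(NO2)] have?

5

Systematic placement gives 4 geometric isomers: NH3 mer (3 arrangements); NH3 fac (chiral).
One of these lacks any improper symmetry element and so occurs as an enantiomeric pair, giving 4 + 1 = 5 stereoisomers in total.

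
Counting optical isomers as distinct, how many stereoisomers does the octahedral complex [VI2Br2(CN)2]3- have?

The six octahedral sites form three mutually perpendicular trans pairs.
Systematic placement gives 5 geometric isomers: I trans, Br trans, CN trans; I cis, Br trans, CN cis; I trans, Br cis, CN cis; I cis, Br cis, CN cis (chiral); I cis, Br cis, CN trans.
One of these lacks any improper symmetry element and so occurs as an enantiomeric pair, giving 5 + 1 = 6 stereoisomers in total.

6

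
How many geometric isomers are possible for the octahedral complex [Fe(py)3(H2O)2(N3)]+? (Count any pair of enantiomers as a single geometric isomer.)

3

The six octahedral sites form three mutually perpendicular trans pairs.
There are 3 geometric isomers: py mer, H2O trans; py mer, H2O cis; py fac, H2O cis.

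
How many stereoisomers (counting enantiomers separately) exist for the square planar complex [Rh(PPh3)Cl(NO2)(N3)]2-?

There are 3 geometric isomers: (Cl/NO2 trans, N3/PPh3 trans); (Cl/PPh3 trans, N3/NO2 trans); (Cl/N3 trans, NO2/PPh3 trans).
Each arrangement has an internal mirror plane or centre of symmetry, so none is chiral.

3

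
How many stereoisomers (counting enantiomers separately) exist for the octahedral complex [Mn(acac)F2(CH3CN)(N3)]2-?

6

Each acac is bidentate and must span two cis positions.
Working through the distinct placements yields 4 geometric isomers: F cis (3 arrangements, 2 chiral); F trans.
Of these, 2 lack any improper symmetry element and so occur as enantiomeric pairs, giving 4 + 2 = 6 stereoisomers in total.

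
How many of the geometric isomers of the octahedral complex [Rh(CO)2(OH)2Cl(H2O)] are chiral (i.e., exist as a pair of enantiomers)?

2

The six octahedral sites form three mutually perpendicular trans pairs.
The distinct arrangements are (6 in all): CO trans, OH trans; CO trans, OH cis; CO cis, OH trans; CO cis, OH cis (3 arrangements, 2 chiral).
Of these, 2 lack any improper symmetry element and so occur as enantiomeric pairs, giving 6 + 2 = 8 stereoisomers in total.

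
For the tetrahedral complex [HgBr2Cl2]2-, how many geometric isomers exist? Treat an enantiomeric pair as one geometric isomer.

All four vertices of a tetrahedron are equivalent and mutually adjacent, so cis/trans isomerism cannot arise.
Only one geometric arrangement is possible.

1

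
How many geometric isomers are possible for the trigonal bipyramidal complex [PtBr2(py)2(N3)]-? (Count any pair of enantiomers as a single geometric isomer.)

In a trigonal bipyramid the two axial positions differ from the three equatorial ones.
Systematic enumeration (placing each ligand type in turn and discarding arrangements equivalent by rotation or reflection) gives 5 geometric isomers.

5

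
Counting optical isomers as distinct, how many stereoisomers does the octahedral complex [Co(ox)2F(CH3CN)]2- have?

3

An octahedron has six vertices in three trans pairs; every non-trans pair is cis.
Each ox is bidentate and must span two cis positions.
Systematic placement gives 2 geometric isomers: F and CH3CN mutually trans; F and CH3CN mutually cis (chiral).
One of these lacks any improper symmetry element and so occurs as an enantiomeric pair, giving 2 + 1 = 3 stereoisomers in total.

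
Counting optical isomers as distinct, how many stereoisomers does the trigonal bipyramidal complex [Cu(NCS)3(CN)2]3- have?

3

A trigonal bipyramid has two axial and three equatorial sites, which are chemically inequivalent.
Working through the distinct placements yields 3 geometric isomers: CN both axial; CN one axial, one equatorial; CN both equatorial.
Each arrangement has an internal mirror plane or centre of symmetry, so none is chiral.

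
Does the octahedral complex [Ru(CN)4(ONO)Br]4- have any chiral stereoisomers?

no

In an octahedral complex each vertex has one trans partner and four cis neighbours.
Systematic placement gives 2 geometric isomers: ONO and Br mutually cis; ONO and Br mutually trans.
Each arrangement has an internal mirror plane or centre of symmetry, so none is chiral.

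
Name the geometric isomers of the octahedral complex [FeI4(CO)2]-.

The six octahedral sites form three mutually perpendicular trans pairs.
Systematic placement gives 2 geometric isomers: CO trans; CO cis.

cis and trans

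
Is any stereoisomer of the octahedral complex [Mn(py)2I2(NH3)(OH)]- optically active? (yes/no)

yes

An octahedron has six vertices in three trans pairs; every non-trans pair is cis.
Systematic placement gives 6 geometric isomers: py trans, I trans; py cis, I trans; py trans, I cis; py cis, I cis (3 arrangements, 2 chiral).
Of these, 2 lack any improper symmetry element and so occur as enantiomeric pairs, giving 6 + 2 = 8 stereoisomers in total.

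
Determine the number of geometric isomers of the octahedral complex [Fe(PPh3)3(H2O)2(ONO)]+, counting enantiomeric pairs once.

Working through the distinct placements yields 3 geometric isomers: PPh3 mer, H2O trans; PPh3 mer, H2O cis; PPh3 fac, H2O cis.

3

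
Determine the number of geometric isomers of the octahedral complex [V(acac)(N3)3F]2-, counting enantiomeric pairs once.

Each acac is bidentate and must span two cis positions.
Systematic placement gives 2 geometric isomers: N3 fac; N3 mer.

2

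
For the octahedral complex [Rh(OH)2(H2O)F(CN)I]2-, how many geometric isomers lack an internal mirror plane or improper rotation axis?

In an octahedral complex each vertex has one trans partner and four cis neighbours.
Systematic enumeration (placing each ligand type in turn and discarding arrangements equivalent by rotation or reflection) gives 9 geometric isomers.
Of these, 6 lack any improper symmetry element and so occur as enantiomeric pairs, giving 9 + 6 = 15 stereoisomers in total.

6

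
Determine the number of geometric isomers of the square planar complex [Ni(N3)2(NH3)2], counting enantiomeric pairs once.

2

A square has two trans pairs of vertices; adjacent vertices are cis.
Systematic placement gives 2 geometric isomers: N3 cis; N3 trans.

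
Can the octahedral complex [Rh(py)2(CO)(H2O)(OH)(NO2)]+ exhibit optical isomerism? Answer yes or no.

yes

An octahedron has six vertices in three trans pairs; every non-trans pair is cis.
Exhaustive case analysis gives 9 geometric isomers.
Of these, 6 lack any improper symmetry element and so occur as enantiomeric pairs, giving 9 + 6 = 15 stereoisomers in total.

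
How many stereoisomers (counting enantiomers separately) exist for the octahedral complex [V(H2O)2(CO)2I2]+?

The six octahedral sites form three mutually perpendicular trans pairs.
The distinct arrangements are (5 in all): H2O trans, CO trans, I trans; H2O cis, CO trans, I cis; H2O cis, CO cis, I trans; H2O cis, CO cis, I cis (chiral); H2O trans, CO cis, I cis.
One of these lacks any improper symmetry element and so occurs as an enantiomeric pair, giving 5 + 1 = 6 stereoisomers in total.

6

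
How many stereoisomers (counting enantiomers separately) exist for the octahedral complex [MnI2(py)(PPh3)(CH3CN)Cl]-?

15

The six octahedral sites form three mutually perpendicular trans pairs.
Systematic enumeration (placing each ligand type in turn and discarding arrangements equivalent by rotation or reflection) gives 9 geometric isomers.
Of these, 6 lack any improper symmetry element and so occur as enantiomeric pairs, giving 9 + 6 = 15 stereoisomers in total.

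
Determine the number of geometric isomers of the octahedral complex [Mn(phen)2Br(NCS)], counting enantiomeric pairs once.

In an octahedral complex each vertex has one trans partner and four cis neighbours.
Each phen is bidentate and must span two cis positions.
The distinct arrangements are (2 in all): Br and NCS mutually trans; Br and NCS mutually cis (chiral).

2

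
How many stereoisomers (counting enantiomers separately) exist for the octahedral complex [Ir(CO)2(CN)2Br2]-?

An octahedron has six vertices in three trans pairs; every non-trans pair is cis.
Systematic placement gives 5 geometric isomers: CO trans, CN trans, Br trans; CO cis, CN cis, Br trans; CO trans, CN cis, Br cis; CO cis, CN cis, Br cis (chiral); CO cis, CN trans, Br cis.
One of these lacks any improper symmetry element and so occurs as an enantiomeric pair, giving 5 + 1 = 6 stereoisomers in total.

6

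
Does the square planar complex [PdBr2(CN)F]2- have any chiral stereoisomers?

no

There are 2 geometric isomers: Br cis; Br trans.
Each arrangement has an internal mirror plane or centre of symmetry, so none is chiral.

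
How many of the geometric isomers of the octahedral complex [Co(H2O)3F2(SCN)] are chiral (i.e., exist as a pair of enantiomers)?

In an octahedral complex each vertex has one trans partner and four cis neighbours.
There are 3 geometric isomers: H2O mer, F trans; H2O fac, F cis; H2O mer, F cis.
Each arrangement has an internal mirror plane or centre of symmetry, so none is chiral.

0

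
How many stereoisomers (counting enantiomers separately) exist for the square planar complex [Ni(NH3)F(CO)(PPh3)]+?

In a square planar complex each vertex has one trans partner and two cis neighbours.
The distinct arrangements are (3 in all): (CO/NH3 trans, F/PPh3 trans); (CO/PPh3 trans, F/NH3 trans); (CO/F trans, NH3/PPh3 trans).
Each arrangement has an internal mirror plane or centre of symmetry, so none is chiral.

3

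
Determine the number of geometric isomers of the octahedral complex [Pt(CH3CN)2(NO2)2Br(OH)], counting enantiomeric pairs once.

6

The six octahedral sites form three mutually perpendicular trans pairs.
Working through the distinct placements yields 6 geometric isomers: CH3CN cis, NO2 cis (3 arrangements, 2 chiral); CH3CN cis, NO2 trans; CH3CN trans, NO2 cis; CH3CN trans, NO2 trans.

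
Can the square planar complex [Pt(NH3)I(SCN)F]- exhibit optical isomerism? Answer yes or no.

A square has two trans pairs of vertices; adjacent vertices are cis.
Systematic placement gives 3 geometric isomers: (F/NH3 trans, I/SCN trans); (F/SCN trans, I/NH3 trans); (F/I trans, NH3/SCN trans).
Each arrangement has an internal mirror plane or centre of symmetry, so none is chiral.

no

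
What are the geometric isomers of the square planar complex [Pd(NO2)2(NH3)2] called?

cis and trans

In a square planar complex each vertex has one trans partner and two cis neighbours.
Working through the distinct placements yields 2 geometric isomers: NO2 cis; NO2 trans.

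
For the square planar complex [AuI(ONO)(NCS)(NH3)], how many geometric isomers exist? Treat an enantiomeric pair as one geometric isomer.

3

In a square planar complex each vertex has one trans partner and two cis neighbours.
Working through the distinct placements yields 3 geometric isomers: (I/NH3 trans, NCS/ONO trans); (I/ONO trans, NCS/NH3 trans); (I/NCS trans, NH3/ONO trans).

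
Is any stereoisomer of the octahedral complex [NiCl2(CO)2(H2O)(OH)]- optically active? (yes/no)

yes

In an octahedral complex each vertex has one trans partner and four cis neighbours.
There are 6 geometric isomers: Cl trans, CO trans; Cl cis, CO trans; Cl cis, CO cis (3 arrangements, 2 chiral); Cl trans, CO cis.
Of these, 2 lack any improper symmetry element and so occur as enantiomeric pairs, giving 6 + 2 = 8 stereoisomers in total.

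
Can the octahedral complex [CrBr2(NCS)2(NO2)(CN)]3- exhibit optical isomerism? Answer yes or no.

yes

An octahedron has six vertices in three trans pairs; every non-trans pair is cis.
Working through the distinct placements yields 6 geometric isomers: Br trans, NCS cis; Br trans, NCS trans; Br cis, NCS cis (3 arrangements, 2 chiral); Br cis, NCS trans.
Of these, 2 lack any improper symmetry element and so occur as enantiomeric pairs, giving 6 + 2 = 8 stereoisomers in total.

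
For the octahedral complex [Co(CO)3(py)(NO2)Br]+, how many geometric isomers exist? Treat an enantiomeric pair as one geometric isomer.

4

Working through the distinct placements yields 4 geometric isomers: CO mer (3 arrangements); CO fac (chiral).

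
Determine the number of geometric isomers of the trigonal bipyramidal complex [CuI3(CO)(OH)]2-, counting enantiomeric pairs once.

A trigonal bipyramid has two axial and three equatorial sites, which are chemically inequivalent.
Systematic placement gives 4 geometric isomers: CO axial, OH equatorial; CO axial, OH axial; CO equatorial, OH equatorial; CO equatorial, OH axial.

4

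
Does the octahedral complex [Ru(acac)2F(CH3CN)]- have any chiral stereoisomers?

yes

In an octahedral complex each vertex has one trans partner and four cis neighbours.
Each acac is bidentate and must span two cis positions.
Working through the distinct placements yields 2 geometric isomers: F and CH3CN mutually trans; F and CH3CN mutually cis (chiral).
One of these lacks any improper symmetry element and so occurs as an enantiomeric pair, giving 2 + 1 = 3 stereoisomers in total.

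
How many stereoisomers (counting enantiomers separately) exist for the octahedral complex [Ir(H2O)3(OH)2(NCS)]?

3

There are 3 geometric isomers: H2O mer, OH trans; H2O mer, OH cis; H2O fac, OH cis.
Each arrangement has an internal mirror plane or centre of symmetry, so none is chiral.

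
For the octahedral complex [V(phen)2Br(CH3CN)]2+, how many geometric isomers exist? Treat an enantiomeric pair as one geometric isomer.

The six octahedral sites form three mutually perpendicular trans pairs.
Each phen is bidentate and must span two cis positions.
Systematic placement gives 2 geometric isomers: Br and CH3CN mutually trans; Br and CH3CN mutually cis (chiral).

2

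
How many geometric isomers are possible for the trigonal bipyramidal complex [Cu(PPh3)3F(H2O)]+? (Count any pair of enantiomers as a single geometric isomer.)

4

In a trigonal bipyramid the two axial positions differ from the three equatorial ones.
Systematic placement gives 4 geometric isomers: F axial, H2O axial; F axial, H2O equatorial; F equatorial, H2O axial; F equatorial, H2O equatorial.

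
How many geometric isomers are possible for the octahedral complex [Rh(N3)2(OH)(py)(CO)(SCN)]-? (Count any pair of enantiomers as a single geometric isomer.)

The six octahedral sites form three mutually perpendicular trans pairs.
Placing the ligands in turn and identifying arrangements related by rotation or reflection leaves 9 distinct geometric isomers.

9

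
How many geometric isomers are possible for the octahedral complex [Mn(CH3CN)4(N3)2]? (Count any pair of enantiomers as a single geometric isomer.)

2

An octahedron has six vertices in three trans pairs; every non-trans pair is cis.
There are 2 geometric isomers: N3 trans; N3 cis.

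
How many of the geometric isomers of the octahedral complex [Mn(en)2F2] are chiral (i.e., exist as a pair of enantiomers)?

1

An octahedron has six vertices in three trans pairs; every non-trans pair is cis.
Each en is bidentate and must span two cis positions.
Working through the distinct placements yields 2 geometric isomers: F trans; F cis (chiral).
One of these lacks any improper symmetry element and so occurs as an enantiomeric pair, giving 2 + 1 = 3 stereoisomers in total.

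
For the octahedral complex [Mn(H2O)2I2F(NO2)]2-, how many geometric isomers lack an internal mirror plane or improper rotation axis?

An octahedron has six vertices in three trans pairs; every non-trans pair is cis.
Systematic placement gives 6 geometric isomers: H2O cis, I cis (3 arrangements, 2 chiral); H2O cis, I trans; H2O trans, I cis; H2O trans, I trans.
Of these, 2 lack any improper symmetry element and so occur as enantiomeric pairs, giving 6 + 2 = 8 stereoisomers in total.

2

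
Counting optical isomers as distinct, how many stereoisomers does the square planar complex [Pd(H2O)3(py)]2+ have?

1

In a square planar complex each vertex has one trans partner and two cis neighbours.
Only one geometric arrangement is possible.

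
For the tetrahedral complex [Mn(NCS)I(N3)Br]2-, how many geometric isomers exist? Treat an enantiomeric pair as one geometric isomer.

1

In a tetrahedral complex all four positions are equivalent and every pair of ligands is adjacent — there is no cis/trans distinction.
Only one geometric arrangement is possible; it has no improper symmetry element, so it exists as a pair of enantiomers (2 stereoisomers).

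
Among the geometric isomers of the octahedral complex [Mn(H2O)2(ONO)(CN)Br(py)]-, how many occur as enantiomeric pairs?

6

The six octahedral sites form three mutually perpendicular trans pairs.
Exhaustive case analysis gives 9 geometric isomers.
Of these, 6 lack any improper symmetry element and so occur as enantiomeric pairs, giving 9 + 6 = 15 stereoisomers in total.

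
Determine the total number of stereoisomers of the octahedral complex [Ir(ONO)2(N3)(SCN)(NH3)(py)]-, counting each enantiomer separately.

An octahedron has six vertices in three trans pairs; every non-trans pair is cis.
Exhaustive case analysis gives 9 geometric isomers.
Of these, 6 lack any improper symmetry element and so occur as enantiomeric pairs, giving 9 + 6 = 15 stereoisomers in total.

15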